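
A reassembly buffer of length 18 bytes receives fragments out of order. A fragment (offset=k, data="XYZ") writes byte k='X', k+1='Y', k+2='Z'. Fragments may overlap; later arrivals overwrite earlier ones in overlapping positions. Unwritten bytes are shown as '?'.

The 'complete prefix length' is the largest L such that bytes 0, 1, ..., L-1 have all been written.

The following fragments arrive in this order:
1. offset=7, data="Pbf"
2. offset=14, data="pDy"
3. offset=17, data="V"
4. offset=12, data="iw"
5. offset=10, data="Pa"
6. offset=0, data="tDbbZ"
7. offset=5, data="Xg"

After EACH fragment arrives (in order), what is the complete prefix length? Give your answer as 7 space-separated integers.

Answer: 0 0 0 0 0 5 18

Derivation:
Fragment 1: offset=7 data="Pbf" -> buffer=???????Pbf???????? -> prefix_len=0
Fragment 2: offset=14 data="pDy" -> buffer=???????Pbf????pDy? -> prefix_len=0
Fragment 3: offset=17 data="V" -> buffer=???????Pbf????pDyV -> prefix_len=0
Fragment 4: offset=12 data="iw" -> buffer=???????Pbf??iwpDyV -> prefix_len=0
Fragment 5: offset=10 data="Pa" -> buffer=???????PbfPaiwpDyV -> prefix_len=0
Fragment 6: offset=0 data="tDbbZ" -> buffer=tDbbZ??PbfPaiwpDyV -> prefix_len=5
Fragment 7: offset=5 data="Xg" -> buffer=tDbbZXgPbfPaiwpDyV -> prefix_len=18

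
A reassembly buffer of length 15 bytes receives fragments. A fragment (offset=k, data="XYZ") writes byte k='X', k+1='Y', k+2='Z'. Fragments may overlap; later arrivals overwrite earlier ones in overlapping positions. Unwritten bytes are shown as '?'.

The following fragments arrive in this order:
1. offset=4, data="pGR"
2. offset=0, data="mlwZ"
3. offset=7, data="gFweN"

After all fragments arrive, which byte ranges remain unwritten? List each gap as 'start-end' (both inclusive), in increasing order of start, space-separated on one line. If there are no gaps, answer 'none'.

Fragment 1: offset=4 len=3
Fragment 2: offset=0 len=4
Fragment 3: offset=7 len=5
Gaps: 12-14

Answer: 12-14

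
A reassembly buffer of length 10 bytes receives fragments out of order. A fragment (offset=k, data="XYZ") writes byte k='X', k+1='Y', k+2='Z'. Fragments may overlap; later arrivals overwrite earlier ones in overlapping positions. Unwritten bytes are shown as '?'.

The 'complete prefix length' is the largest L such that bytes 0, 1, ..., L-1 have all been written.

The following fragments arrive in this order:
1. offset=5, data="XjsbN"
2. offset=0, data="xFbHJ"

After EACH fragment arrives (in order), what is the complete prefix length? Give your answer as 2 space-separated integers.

Fragment 1: offset=5 data="XjsbN" -> buffer=?????XjsbN -> prefix_len=0
Fragment 2: offset=0 data="xFbHJ" -> buffer=xFbHJXjsbN -> prefix_len=10

Answer: 0 10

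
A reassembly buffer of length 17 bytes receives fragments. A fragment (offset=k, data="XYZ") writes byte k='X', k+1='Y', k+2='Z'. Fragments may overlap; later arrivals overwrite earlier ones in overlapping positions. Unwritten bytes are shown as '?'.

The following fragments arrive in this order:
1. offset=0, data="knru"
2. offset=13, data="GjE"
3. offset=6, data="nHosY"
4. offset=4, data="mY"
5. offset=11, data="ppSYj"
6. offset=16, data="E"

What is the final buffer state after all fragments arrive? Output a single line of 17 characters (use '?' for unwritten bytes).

Answer: knrumYnHosYppSYjE

Derivation:
Fragment 1: offset=0 data="knru" -> buffer=knru?????????????
Fragment 2: offset=13 data="GjE" -> buffer=knru?????????GjE?
Fragment 3: offset=6 data="nHosY" -> buffer=knru??nHosY??GjE?
Fragment 4: offset=4 data="mY" -> buffer=knrumYnHosY??GjE?
Fragment 5: offset=11 data="ppSYj" -> buffer=knrumYnHosYppSYj?
Fragment 6: offset=16 data="E" -> buffer=knrumYnHosYppSYjE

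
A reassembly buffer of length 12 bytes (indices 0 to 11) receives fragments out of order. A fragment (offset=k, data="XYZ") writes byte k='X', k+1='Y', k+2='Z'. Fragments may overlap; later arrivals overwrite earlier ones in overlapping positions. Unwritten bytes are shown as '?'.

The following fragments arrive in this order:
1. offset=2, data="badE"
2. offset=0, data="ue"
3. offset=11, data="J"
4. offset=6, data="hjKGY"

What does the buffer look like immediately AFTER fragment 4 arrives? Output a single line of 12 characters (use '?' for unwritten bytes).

Answer: uebadEhjKGYJ

Derivation:
Fragment 1: offset=2 data="badE" -> buffer=??badE??????
Fragment 2: offset=0 data="ue" -> buffer=uebadE??????
Fragment 3: offset=11 data="J" -> buffer=uebadE?????J
Fragment 4: offset=6 data="hjKGY" -> buffer=uebadEhjKGYJ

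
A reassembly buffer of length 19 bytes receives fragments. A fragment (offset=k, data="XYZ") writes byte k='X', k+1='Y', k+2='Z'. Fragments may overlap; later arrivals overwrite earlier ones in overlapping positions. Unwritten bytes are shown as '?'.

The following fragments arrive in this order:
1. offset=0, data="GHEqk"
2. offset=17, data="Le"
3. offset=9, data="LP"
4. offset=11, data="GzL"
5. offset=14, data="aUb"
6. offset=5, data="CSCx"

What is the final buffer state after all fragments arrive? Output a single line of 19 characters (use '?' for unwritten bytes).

Answer: GHEqkCSCxLPGzLaUbLe

Derivation:
Fragment 1: offset=0 data="GHEqk" -> buffer=GHEqk??????????????
Fragment 2: offset=17 data="Le" -> buffer=GHEqk????????????Le
Fragment 3: offset=9 data="LP" -> buffer=GHEqk????LP??????Le
Fragment 4: offset=11 data="GzL" -> buffer=GHEqk????LPGzL???Le
Fragment 5: offset=14 data="aUb" -> buffer=GHEqk????LPGzLaUbLe
Fragment 6: offset=5 data="CSCx" -> buffer=GHEqkCSCxLPGzLaUbLe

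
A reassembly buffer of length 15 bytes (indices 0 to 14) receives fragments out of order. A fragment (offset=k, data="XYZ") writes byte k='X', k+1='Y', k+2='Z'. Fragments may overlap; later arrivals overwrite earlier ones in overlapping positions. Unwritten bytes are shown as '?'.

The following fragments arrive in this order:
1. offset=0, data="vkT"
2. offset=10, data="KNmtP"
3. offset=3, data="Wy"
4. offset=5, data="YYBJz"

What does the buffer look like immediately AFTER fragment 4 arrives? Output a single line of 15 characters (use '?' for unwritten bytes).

Answer: vkTWyYYBJzKNmtP

Derivation:
Fragment 1: offset=0 data="vkT" -> buffer=vkT????????????
Fragment 2: offset=10 data="KNmtP" -> buffer=vkT???????KNmtP
Fragment 3: offset=3 data="Wy" -> buffer=vkTWy?????KNmtP
Fragment 4: offset=5 data="YYBJz" -> buffer=vkTWyYYBJzKNmtP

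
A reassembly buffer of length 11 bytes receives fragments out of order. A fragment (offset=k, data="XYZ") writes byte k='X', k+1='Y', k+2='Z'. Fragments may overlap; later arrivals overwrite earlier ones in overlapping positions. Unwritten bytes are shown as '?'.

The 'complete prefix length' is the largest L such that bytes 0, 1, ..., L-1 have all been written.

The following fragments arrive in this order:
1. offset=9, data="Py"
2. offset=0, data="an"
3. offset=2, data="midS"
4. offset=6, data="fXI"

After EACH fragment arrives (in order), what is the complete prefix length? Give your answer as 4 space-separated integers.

Answer: 0 2 6 11

Derivation:
Fragment 1: offset=9 data="Py" -> buffer=?????????Py -> prefix_len=0
Fragment 2: offset=0 data="an" -> buffer=an???????Py -> prefix_len=2
Fragment 3: offset=2 data="midS" -> buffer=anmidS???Py -> prefix_len=6
Fragment 4: offset=6 data="fXI" -> buffer=anmidSfXIPy -> prefix_len=11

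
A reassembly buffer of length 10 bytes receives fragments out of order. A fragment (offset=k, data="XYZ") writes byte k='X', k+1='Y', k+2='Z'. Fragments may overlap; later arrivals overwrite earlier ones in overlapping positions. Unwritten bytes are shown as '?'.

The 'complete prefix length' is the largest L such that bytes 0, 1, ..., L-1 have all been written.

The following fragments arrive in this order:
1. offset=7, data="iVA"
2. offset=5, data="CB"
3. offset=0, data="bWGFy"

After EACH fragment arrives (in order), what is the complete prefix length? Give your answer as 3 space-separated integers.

Answer: 0 0 10

Derivation:
Fragment 1: offset=7 data="iVA" -> buffer=???????iVA -> prefix_len=0
Fragment 2: offset=5 data="CB" -> buffer=?????CBiVA -> prefix_len=0
Fragment 3: offset=0 data="bWGFy" -> buffer=bWGFyCBiVA -> prefix_len=10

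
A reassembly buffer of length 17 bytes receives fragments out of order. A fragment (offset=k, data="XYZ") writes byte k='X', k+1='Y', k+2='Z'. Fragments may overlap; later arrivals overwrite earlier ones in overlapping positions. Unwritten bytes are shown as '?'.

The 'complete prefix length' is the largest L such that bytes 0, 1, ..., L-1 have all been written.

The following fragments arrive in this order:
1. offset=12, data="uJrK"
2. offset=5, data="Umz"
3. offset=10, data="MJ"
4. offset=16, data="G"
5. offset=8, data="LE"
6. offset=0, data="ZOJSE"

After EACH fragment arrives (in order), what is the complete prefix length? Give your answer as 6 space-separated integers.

Fragment 1: offset=12 data="uJrK" -> buffer=????????????uJrK? -> prefix_len=0
Fragment 2: offset=5 data="Umz" -> buffer=?????Umz????uJrK? -> prefix_len=0
Fragment 3: offset=10 data="MJ" -> buffer=?????Umz??MJuJrK? -> prefix_len=0
Fragment 4: offset=16 data="G" -> buffer=?????Umz??MJuJrKG -> prefix_len=0
Fragment 5: offset=8 data="LE" -> buffer=?????UmzLEMJuJrKG -> prefix_len=0
Fragment 6: offset=0 data="ZOJSE" -> buffer=ZOJSEUmzLEMJuJrKG -> prefix_len=17

Answer: 0 0 0 0 0 17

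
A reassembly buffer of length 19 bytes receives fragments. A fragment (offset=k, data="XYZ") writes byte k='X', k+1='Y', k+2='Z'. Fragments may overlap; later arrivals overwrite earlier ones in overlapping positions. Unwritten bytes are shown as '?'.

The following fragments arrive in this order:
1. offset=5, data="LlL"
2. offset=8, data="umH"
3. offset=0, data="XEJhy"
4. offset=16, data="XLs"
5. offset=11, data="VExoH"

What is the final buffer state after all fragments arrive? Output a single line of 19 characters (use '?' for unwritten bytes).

Answer: XEJhyLlLumHVExoHXLs

Derivation:
Fragment 1: offset=5 data="LlL" -> buffer=?????LlL???????????
Fragment 2: offset=8 data="umH" -> buffer=?????LlLumH????????
Fragment 3: offset=0 data="XEJhy" -> buffer=XEJhyLlLumH????????
Fragment 4: offset=16 data="XLs" -> buffer=XEJhyLlLumH?????XLs
Fragment 5: offset=11 data="VExoH" -> buffer=XEJhyLlLumHVExoHXLs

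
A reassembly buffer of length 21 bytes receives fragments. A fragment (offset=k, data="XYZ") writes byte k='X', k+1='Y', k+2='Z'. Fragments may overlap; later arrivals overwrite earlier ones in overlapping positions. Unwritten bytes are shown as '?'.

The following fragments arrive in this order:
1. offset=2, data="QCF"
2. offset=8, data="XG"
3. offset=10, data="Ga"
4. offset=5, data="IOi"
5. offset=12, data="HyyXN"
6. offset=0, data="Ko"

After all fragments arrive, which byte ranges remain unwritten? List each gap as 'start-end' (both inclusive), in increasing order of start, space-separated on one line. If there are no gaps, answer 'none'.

Answer: 17-20

Derivation:
Fragment 1: offset=2 len=3
Fragment 2: offset=8 len=2
Fragment 3: offset=10 len=2
Fragment 4: offset=5 len=3
Fragment 5: offset=12 len=5
Fragment 6: offset=0 len=2
Gaps: 17-20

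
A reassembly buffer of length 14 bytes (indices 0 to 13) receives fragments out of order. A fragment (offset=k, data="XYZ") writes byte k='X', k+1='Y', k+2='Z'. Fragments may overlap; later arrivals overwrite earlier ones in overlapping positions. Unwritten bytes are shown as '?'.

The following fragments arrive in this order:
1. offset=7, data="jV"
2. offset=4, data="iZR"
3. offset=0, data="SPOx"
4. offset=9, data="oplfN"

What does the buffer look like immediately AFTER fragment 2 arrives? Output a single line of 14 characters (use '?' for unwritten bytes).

Fragment 1: offset=7 data="jV" -> buffer=???????jV?????
Fragment 2: offset=4 data="iZR" -> buffer=????iZRjV?????

Answer: ????iZRjV?????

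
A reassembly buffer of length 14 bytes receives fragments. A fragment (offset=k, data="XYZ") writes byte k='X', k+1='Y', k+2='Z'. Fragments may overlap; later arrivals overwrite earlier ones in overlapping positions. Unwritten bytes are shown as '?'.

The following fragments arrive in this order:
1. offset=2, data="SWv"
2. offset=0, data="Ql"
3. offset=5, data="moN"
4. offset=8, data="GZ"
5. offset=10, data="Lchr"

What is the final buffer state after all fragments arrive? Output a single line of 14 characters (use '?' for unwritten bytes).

Answer: QlSWvmoNGZLchr

Derivation:
Fragment 1: offset=2 data="SWv" -> buffer=??SWv?????????
Fragment 2: offset=0 data="Ql" -> buffer=QlSWv?????????
Fragment 3: offset=5 data="moN" -> buffer=QlSWvmoN??????
Fragment 4: offset=8 data="GZ" -> buffer=QlSWvmoNGZ????
Fragment 5: offset=10 data="Lchr" -> buffer=QlSWvmoNGZLchr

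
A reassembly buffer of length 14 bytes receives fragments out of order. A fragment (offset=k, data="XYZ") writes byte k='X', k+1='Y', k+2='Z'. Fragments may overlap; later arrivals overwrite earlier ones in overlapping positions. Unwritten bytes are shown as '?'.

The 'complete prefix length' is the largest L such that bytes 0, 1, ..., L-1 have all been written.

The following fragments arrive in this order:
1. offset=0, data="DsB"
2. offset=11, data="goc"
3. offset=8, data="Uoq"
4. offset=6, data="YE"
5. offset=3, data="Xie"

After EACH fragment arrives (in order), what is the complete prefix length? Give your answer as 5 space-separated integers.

Fragment 1: offset=0 data="DsB" -> buffer=DsB??????????? -> prefix_len=3
Fragment 2: offset=11 data="goc" -> buffer=DsB????????goc -> prefix_len=3
Fragment 3: offset=8 data="Uoq" -> buffer=DsB?????Uoqgoc -> prefix_len=3
Fragment 4: offset=6 data="YE" -> buffer=DsB???YEUoqgoc -> prefix_len=3
Fragment 5: offset=3 data="Xie" -> buffer=DsBXieYEUoqgoc -> prefix_len=14

Answer: 3 3 3 3 14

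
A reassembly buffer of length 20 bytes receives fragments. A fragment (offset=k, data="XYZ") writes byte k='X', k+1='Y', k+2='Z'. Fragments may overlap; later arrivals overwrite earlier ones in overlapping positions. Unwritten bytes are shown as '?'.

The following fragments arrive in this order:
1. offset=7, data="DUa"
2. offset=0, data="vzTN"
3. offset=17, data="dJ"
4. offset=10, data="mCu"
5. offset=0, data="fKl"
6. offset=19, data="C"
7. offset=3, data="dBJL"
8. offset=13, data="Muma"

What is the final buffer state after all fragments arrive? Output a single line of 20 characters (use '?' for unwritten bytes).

Answer: fKldBJLDUamCuMumadJC

Derivation:
Fragment 1: offset=7 data="DUa" -> buffer=???????DUa??????????
Fragment 2: offset=0 data="vzTN" -> buffer=vzTN???DUa??????????
Fragment 3: offset=17 data="dJ" -> buffer=vzTN???DUa???????dJ?
Fragment 4: offset=10 data="mCu" -> buffer=vzTN???DUamCu????dJ?
Fragment 5: offset=0 data="fKl" -> buffer=fKlN???DUamCu????dJ?
Fragment 6: offset=19 data="C" -> buffer=fKlN???DUamCu????dJC
Fragment 7: offset=3 data="dBJL" -> buffer=fKldBJLDUamCu????dJC
Fragment 8: offset=13 data="Muma" -> buffer=fKldBJLDUamCuMumadJC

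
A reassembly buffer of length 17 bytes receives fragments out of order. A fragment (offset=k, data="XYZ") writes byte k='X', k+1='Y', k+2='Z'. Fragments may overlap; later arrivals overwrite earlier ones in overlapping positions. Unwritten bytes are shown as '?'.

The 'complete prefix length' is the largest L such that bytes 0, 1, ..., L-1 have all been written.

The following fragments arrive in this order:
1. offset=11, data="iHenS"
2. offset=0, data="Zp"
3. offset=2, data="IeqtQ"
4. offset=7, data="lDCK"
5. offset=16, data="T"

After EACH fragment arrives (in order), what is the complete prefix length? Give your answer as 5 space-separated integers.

Fragment 1: offset=11 data="iHenS" -> buffer=???????????iHenS? -> prefix_len=0
Fragment 2: offset=0 data="Zp" -> buffer=Zp?????????iHenS? -> prefix_len=2
Fragment 3: offset=2 data="IeqtQ" -> buffer=ZpIeqtQ????iHenS? -> prefix_len=7
Fragment 4: offset=7 data="lDCK" -> buffer=ZpIeqtQlDCKiHenS? -> prefix_len=16
Fragment 5: offset=16 data="T" -> buffer=ZpIeqtQlDCKiHenST -> prefix_len=17

Answer: 0 2 7 16 17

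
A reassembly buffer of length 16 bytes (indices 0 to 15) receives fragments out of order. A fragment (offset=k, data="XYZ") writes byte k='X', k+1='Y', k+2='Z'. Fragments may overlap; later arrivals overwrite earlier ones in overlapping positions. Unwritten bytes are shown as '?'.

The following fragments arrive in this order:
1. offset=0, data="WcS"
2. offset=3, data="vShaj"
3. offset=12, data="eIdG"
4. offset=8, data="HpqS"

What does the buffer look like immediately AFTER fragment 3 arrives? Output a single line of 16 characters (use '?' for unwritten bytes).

Fragment 1: offset=0 data="WcS" -> buffer=WcS?????????????
Fragment 2: offset=3 data="vShaj" -> buffer=WcSvShaj????????
Fragment 3: offset=12 data="eIdG" -> buffer=WcSvShaj????eIdG

Answer: WcSvShaj????eIdG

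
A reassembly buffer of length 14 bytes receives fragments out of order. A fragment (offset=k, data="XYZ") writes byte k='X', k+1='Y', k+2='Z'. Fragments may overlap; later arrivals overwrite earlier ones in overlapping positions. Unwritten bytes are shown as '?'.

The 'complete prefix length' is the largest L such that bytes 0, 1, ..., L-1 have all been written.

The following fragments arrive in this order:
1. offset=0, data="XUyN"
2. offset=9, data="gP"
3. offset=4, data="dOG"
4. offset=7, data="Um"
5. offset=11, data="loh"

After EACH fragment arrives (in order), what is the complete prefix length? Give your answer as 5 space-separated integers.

Answer: 4 4 7 11 14

Derivation:
Fragment 1: offset=0 data="XUyN" -> buffer=XUyN?????????? -> prefix_len=4
Fragment 2: offset=9 data="gP" -> buffer=XUyN?????gP??? -> prefix_len=4
Fragment 3: offset=4 data="dOG" -> buffer=XUyNdOG??gP??? -> prefix_len=7
Fragment 4: offset=7 data="Um" -> buffer=XUyNdOGUmgP??? -> prefix_len=11
Fragment 5: offset=11 data="loh" -> buffer=XUyNdOGUmgPloh -> prefix_len=14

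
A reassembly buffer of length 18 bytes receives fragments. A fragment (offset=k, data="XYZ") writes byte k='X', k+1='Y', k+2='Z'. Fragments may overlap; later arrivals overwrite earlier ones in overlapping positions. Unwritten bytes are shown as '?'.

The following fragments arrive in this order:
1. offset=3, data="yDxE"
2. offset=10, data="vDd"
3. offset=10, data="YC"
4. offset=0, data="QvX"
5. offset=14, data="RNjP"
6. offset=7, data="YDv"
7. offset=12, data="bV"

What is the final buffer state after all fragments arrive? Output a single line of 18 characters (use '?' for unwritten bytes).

Fragment 1: offset=3 data="yDxE" -> buffer=???yDxE???????????
Fragment 2: offset=10 data="vDd" -> buffer=???yDxE???vDd?????
Fragment 3: offset=10 data="YC" -> buffer=???yDxE???YCd?????
Fragment 4: offset=0 data="QvX" -> buffer=QvXyDxE???YCd?????
Fragment 5: offset=14 data="RNjP" -> buffer=QvXyDxE???YCd?RNjP
Fragment 6: offset=7 data="YDv" -> buffer=QvXyDxEYDvYCd?RNjP
Fragment 7: offset=12 data="bV" -> buffer=QvXyDxEYDvYCbVRNjP

Answer: QvXyDxEYDvYCbVRNjP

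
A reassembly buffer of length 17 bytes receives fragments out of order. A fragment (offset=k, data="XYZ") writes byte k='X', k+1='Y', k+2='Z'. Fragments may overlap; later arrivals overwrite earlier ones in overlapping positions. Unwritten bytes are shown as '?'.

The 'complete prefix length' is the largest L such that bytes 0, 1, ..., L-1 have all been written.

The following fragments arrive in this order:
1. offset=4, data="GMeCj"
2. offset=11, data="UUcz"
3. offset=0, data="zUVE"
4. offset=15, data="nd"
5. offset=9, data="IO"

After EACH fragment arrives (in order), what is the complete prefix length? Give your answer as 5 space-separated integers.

Fragment 1: offset=4 data="GMeCj" -> buffer=????GMeCj???????? -> prefix_len=0
Fragment 2: offset=11 data="UUcz" -> buffer=????GMeCj??UUcz?? -> prefix_len=0
Fragment 3: offset=0 data="zUVE" -> buffer=zUVEGMeCj??UUcz?? -> prefix_len=9
Fragment 4: offset=15 data="nd" -> buffer=zUVEGMeCj??UUcznd -> prefix_len=9
Fragment 5: offset=9 data="IO" -> buffer=zUVEGMeCjIOUUcznd -> prefix_len=17

Answer: 0 0 9 9 17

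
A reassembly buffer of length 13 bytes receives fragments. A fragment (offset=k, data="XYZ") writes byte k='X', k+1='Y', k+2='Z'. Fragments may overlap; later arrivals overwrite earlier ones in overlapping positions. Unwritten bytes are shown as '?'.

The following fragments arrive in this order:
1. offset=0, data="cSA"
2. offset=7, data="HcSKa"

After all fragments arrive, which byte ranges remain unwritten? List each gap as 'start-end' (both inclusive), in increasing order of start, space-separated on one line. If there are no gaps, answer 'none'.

Fragment 1: offset=0 len=3
Fragment 2: offset=7 len=5
Gaps: 3-6 12-12

Answer: 3-6 12-12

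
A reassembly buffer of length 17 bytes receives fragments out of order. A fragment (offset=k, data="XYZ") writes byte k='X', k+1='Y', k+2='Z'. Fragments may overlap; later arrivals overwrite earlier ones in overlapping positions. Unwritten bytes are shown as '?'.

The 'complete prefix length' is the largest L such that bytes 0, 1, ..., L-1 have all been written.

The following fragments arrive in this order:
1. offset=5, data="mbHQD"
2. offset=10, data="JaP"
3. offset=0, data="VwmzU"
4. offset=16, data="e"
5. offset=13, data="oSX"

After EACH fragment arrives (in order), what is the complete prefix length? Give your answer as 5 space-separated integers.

Answer: 0 0 13 13 17

Derivation:
Fragment 1: offset=5 data="mbHQD" -> buffer=?????mbHQD??????? -> prefix_len=0
Fragment 2: offset=10 data="JaP" -> buffer=?????mbHQDJaP???? -> prefix_len=0
Fragment 3: offset=0 data="VwmzU" -> buffer=VwmzUmbHQDJaP???? -> prefix_len=13
Fragment 4: offset=16 data="e" -> buffer=VwmzUmbHQDJaP???e -> prefix_len=13
Fragment 5: offset=13 data="oSX" -> buffer=VwmzUmbHQDJaPoSXe -> prefix_len=17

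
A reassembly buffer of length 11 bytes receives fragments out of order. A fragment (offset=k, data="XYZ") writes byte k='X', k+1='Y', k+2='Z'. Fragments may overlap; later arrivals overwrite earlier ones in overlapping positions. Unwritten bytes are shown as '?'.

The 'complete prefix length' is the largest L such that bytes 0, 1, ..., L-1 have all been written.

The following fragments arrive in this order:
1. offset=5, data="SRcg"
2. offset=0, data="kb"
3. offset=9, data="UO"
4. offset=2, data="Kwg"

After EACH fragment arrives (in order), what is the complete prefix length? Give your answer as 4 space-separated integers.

Fragment 1: offset=5 data="SRcg" -> buffer=?????SRcg?? -> prefix_len=0
Fragment 2: offset=0 data="kb" -> buffer=kb???SRcg?? -> prefix_len=2
Fragment 3: offset=9 data="UO" -> buffer=kb???SRcgUO -> prefix_len=2
Fragment 4: offset=2 data="Kwg" -> buffer=kbKwgSRcgUO -> prefix_len=11

Answer: 0 2 2 11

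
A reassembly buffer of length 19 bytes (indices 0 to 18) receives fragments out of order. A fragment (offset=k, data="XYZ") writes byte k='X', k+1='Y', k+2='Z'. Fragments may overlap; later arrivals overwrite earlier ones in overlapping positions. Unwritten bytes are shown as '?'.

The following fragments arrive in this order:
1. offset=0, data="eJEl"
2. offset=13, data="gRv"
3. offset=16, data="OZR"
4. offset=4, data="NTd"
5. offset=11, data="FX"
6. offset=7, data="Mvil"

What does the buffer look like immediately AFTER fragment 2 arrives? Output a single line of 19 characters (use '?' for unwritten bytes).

Answer: eJEl?????????gRv???

Derivation:
Fragment 1: offset=0 data="eJEl" -> buffer=eJEl???????????????
Fragment 2: offset=13 data="gRv" -> buffer=eJEl?????????gRv???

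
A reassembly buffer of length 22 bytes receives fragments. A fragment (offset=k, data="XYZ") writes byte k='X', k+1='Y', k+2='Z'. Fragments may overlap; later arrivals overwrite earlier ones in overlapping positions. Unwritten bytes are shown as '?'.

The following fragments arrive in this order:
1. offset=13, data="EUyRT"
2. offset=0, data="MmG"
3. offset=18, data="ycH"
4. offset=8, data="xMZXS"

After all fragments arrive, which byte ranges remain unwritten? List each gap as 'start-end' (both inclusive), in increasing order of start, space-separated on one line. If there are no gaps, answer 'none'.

Answer: 3-7 21-21

Derivation:
Fragment 1: offset=13 len=5
Fragment 2: offset=0 len=3
Fragment 3: offset=18 len=3
Fragment 4: offset=8 len=5
Gaps: 3-7 21-21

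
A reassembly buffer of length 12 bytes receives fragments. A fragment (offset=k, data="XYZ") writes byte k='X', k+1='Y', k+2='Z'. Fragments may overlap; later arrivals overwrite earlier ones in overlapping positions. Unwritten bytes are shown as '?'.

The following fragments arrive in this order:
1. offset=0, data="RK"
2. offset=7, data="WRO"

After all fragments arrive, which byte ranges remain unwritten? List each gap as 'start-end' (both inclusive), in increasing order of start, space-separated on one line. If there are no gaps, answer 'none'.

Fragment 1: offset=0 len=2
Fragment 2: offset=7 len=3
Gaps: 2-6 10-11

Answer: 2-6 10-11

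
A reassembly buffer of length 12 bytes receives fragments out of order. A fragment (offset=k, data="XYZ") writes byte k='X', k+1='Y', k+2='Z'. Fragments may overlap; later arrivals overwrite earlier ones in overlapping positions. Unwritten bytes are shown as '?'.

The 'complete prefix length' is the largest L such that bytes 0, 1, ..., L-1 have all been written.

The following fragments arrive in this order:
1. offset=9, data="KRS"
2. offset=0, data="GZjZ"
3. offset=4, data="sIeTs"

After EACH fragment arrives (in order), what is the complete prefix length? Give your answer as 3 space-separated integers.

Fragment 1: offset=9 data="KRS" -> buffer=?????????KRS -> prefix_len=0
Fragment 2: offset=0 data="GZjZ" -> buffer=GZjZ?????KRS -> prefix_len=4
Fragment 3: offset=4 data="sIeTs" -> buffer=GZjZsIeTsKRS -> prefix_len=12

Answer: 0 4 12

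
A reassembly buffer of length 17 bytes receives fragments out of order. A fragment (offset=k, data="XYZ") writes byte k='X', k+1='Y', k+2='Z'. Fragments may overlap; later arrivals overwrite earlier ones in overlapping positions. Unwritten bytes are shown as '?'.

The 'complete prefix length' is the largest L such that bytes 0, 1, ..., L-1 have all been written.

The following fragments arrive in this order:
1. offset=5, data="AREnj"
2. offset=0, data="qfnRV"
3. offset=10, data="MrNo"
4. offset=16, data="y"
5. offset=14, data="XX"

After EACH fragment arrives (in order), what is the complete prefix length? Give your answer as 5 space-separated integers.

Answer: 0 10 14 14 17

Derivation:
Fragment 1: offset=5 data="AREnj" -> buffer=?????AREnj??????? -> prefix_len=0
Fragment 2: offset=0 data="qfnRV" -> buffer=qfnRVAREnj??????? -> prefix_len=10
Fragment 3: offset=10 data="MrNo" -> buffer=qfnRVAREnjMrNo??? -> prefix_len=14
Fragment 4: offset=16 data="y" -> buffer=qfnRVAREnjMrNo??y -> prefix_len=14
Fragment 5: offset=14 data="XX" -> buffer=qfnRVAREnjMrNoXXy -> prefix_len=17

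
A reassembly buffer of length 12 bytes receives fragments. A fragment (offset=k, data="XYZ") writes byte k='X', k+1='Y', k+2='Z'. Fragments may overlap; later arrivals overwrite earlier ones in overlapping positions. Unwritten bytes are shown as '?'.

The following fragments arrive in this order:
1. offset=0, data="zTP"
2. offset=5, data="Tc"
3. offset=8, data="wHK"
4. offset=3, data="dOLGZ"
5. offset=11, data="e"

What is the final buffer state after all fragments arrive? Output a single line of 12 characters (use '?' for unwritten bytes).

Fragment 1: offset=0 data="zTP" -> buffer=zTP?????????
Fragment 2: offset=5 data="Tc" -> buffer=zTP??Tc?????
Fragment 3: offset=8 data="wHK" -> buffer=zTP??Tc?wHK?
Fragment 4: offset=3 data="dOLGZ" -> buffer=zTPdOLGZwHK?
Fragment 5: offset=11 data="e" -> buffer=zTPdOLGZwHKe

Answer: zTPdOLGZwHKe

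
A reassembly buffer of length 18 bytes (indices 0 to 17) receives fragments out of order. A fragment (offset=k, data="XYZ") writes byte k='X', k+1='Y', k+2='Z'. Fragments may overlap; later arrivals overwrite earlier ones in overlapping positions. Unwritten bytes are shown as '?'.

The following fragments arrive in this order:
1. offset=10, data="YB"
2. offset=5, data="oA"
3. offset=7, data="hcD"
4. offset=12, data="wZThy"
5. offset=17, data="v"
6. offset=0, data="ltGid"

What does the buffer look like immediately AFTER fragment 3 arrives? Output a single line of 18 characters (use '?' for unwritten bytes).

Fragment 1: offset=10 data="YB" -> buffer=??????????YB??????
Fragment 2: offset=5 data="oA" -> buffer=?????oA???YB??????
Fragment 3: offset=7 data="hcD" -> buffer=?????oAhcDYB??????

Answer: ?????oAhcDYB??????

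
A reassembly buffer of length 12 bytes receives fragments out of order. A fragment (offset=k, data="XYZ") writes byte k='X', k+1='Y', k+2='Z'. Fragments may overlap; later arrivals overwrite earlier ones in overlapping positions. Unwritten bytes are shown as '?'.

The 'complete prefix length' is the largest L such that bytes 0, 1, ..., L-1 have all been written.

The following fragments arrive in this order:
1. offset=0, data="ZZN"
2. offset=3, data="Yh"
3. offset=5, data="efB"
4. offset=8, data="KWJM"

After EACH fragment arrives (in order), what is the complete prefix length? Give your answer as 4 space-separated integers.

Fragment 1: offset=0 data="ZZN" -> buffer=ZZN????????? -> prefix_len=3
Fragment 2: offset=3 data="Yh" -> buffer=ZZNYh??????? -> prefix_len=5
Fragment 3: offset=5 data="efB" -> buffer=ZZNYhefB???? -> prefix_len=8
Fragment 4: offset=8 data="KWJM" -> buffer=ZZNYhefBKWJM -> prefix_len=12

Answer: 3 5 8 12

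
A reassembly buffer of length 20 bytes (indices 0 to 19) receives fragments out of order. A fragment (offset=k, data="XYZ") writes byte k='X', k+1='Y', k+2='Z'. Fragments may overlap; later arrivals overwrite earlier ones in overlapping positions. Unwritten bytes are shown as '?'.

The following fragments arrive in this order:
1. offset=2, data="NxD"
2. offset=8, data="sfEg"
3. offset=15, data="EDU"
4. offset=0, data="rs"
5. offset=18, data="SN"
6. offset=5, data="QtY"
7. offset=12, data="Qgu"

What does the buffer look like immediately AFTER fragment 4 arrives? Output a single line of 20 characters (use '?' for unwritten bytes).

Answer: rsNxD???sfEg???EDU??

Derivation:
Fragment 1: offset=2 data="NxD" -> buffer=??NxD???????????????
Fragment 2: offset=8 data="sfEg" -> buffer=??NxD???sfEg????????
Fragment 3: offset=15 data="EDU" -> buffer=??NxD???sfEg???EDU??
Fragment 4: offset=0 data="rs" -> buffer=rsNxD???sfEg???EDU??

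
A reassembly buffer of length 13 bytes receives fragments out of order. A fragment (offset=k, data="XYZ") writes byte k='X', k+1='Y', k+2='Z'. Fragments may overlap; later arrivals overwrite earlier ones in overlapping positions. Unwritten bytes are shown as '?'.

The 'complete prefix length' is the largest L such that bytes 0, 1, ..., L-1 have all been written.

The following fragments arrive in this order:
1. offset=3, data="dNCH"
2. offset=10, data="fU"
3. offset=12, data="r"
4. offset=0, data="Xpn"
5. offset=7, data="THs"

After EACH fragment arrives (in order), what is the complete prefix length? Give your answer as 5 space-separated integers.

Fragment 1: offset=3 data="dNCH" -> buffer=???dNCH?????? -> prefix_len=0
Fragment 2: offset=10 data="fU" -> buffer=???dNCH???fU? -> prefix_len=0
Fragment 3: offset=12 data="r" -> buffer=???dNCH???fUr -> prefix_len=0
Fragment 4: offset=0 data="Xpn" -> buffer=XpndNCH???fUr -> prefix_len=7
Fragment 5: offset=7 data="THs" -> buffer=XpndNCHTHsfUr -> prefix_len=13

Answer: 0 0 0 7 13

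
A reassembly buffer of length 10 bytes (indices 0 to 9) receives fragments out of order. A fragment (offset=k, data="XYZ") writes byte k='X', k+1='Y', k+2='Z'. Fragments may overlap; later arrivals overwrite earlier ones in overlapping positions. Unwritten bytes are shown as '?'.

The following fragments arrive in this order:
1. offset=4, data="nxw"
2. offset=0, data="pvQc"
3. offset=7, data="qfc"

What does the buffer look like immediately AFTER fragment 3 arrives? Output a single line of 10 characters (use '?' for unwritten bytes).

Answer: pvQcnxwqfc

Derivation:
Fragment 1: offset=4 data="nxw" -> buffer=????nxw???
Fragment 2: offset=0 data="pvQc" -> buffer=pvQcnxw???
Fragment 3: offset=7 data="qfc" -> buffer=pvQcnxwqfc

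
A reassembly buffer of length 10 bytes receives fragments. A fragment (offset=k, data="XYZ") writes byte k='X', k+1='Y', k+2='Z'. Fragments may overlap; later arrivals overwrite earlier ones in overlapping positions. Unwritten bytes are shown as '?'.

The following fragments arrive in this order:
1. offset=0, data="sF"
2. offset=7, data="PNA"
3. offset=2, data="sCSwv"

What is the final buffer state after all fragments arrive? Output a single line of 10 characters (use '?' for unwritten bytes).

Fragment 1: offset=0 data="sF" -> buffer=sF????????
Fragment 2: offset=7 data="PNA" -> buffer=sF?????PNA
Fragment 3: offset=2 data="sCSwv" -> buffer=sFsCSwvPNA

Answer: sFsCSwvPNA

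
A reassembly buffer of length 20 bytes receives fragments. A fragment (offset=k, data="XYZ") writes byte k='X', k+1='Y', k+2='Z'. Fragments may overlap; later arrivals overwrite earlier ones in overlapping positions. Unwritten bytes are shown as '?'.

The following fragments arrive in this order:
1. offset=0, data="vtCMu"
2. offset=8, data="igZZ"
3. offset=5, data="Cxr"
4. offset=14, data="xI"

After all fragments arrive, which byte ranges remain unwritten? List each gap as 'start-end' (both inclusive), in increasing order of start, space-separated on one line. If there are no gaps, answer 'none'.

Answer: 12-13 16-19

Derivation:
Fragment 1: offset=0 len=5
Fragment 2: offset=8 len=4
Fragment 3: offset=5 len=3
Fragment 4: offset=14 len=2
Gaps: 12-13 16-19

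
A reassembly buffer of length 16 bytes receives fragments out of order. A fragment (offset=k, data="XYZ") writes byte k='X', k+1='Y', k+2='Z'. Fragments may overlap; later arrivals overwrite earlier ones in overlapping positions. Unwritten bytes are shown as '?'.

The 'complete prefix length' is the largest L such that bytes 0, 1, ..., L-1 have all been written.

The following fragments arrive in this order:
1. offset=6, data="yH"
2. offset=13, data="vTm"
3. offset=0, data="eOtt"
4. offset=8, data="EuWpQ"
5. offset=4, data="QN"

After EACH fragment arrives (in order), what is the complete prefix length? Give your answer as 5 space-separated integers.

Fragment 1: offset=6 data="yH" -> buffer=??????yH???????? -> prefix_len=0
Fragment 2: offset=13 data="vTm" -> buffer=??????yH?????vTm -> prefix_len=0
Fragment 3: offset=0 data="eOtt" -> buffer=eOtt??yH?????vTm -> prefix_len=4
Fragment 4: offset=8 data="EuWpQ" -> buffer=eOtt??yHEuWpQvTm -> prefix_len=4
Fragment 5: offset=4 data="QN" -> buffer=eOttQNyHEuWpQvTm -> prefix_len=16

Answer: 0 0 4 4 16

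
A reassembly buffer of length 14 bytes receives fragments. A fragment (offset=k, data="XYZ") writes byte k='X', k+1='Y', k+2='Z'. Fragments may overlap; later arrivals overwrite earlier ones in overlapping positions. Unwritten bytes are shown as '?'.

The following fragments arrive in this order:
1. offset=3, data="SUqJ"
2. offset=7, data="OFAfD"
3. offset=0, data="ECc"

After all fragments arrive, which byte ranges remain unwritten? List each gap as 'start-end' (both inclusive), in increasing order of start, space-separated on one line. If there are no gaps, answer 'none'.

Answer: 12-13

Derivation:
Fragment 1: offset=3 len=4
Fragment 2: offset=7 len=5
Fragment 3: offset=0 len=3
Gaps: 12-13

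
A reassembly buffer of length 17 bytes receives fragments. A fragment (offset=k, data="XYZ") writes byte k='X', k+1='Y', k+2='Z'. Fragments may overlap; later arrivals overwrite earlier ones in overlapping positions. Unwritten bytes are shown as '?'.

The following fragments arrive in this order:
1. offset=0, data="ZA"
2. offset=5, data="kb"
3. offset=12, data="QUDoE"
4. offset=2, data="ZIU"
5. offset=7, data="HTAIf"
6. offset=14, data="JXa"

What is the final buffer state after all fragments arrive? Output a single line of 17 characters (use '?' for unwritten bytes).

Answer: ZAZIUkbHTAIfQUJXa

Derivation:
Fragment 1: offset=0 data="ZA" -> buffer=ZA???????????????
Fragment 2: offset=5 data="kb" -> buffer=ZA???kb??????????
Fragment 3: offset=12 data="QUDoE" -> buffer=ZA???kb?????QUDoE
Fragment 4: offset=2 data="ZIU" -> buffer=ZAZIUkb?????QUDoE
Fragment 5: offset=7 data="HTAIf" -> buffer=ZAZIUkbHTAIfQUDoE
Fragment 6: offset=14 data="JXa" -> buffer=ZAZIUkbHTAIfQUJXa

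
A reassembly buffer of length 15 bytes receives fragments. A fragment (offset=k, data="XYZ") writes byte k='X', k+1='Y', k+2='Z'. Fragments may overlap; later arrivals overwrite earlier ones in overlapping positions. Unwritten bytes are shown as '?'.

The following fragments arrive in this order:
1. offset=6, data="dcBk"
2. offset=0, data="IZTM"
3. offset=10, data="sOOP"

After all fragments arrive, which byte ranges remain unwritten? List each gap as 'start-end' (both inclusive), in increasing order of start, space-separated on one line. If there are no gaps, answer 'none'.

Fragment 1: offset=6 len=4
Fragment 2: offset=0 len=4
Fragment 3: offset=10 len=4
Gaps: 4-5 14-14

Answer: 4-5 14-14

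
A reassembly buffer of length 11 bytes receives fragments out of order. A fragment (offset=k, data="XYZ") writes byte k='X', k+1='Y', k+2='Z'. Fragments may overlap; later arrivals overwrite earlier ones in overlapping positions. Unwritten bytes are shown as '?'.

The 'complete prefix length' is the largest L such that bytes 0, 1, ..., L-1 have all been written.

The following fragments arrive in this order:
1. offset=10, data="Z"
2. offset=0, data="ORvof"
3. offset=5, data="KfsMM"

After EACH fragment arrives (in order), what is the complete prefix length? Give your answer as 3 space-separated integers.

Answer: 0 5 11

Derivation:
Fragment 1: offset=10 data="Z" -> buffer=??????????Z -> prefix_len=0
Fragment 2: offset=0 data="ORvof" -> buffer=ORvof?????Z -> prefix_len=5
Fragment 3: offset=5 data="KfsMM" -> buffer=ORvofKfsMMZ -> prefix_len=11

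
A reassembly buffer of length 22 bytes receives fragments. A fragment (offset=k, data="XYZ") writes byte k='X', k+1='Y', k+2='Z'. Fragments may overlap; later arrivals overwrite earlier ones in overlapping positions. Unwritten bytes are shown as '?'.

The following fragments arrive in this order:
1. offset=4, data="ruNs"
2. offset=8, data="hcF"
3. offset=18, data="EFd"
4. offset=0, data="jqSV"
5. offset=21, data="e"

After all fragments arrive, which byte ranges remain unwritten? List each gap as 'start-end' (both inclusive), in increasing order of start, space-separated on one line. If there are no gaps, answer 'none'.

Answer: 11-17

Derivation:
Fragment 1: offset=4 len=4
Fragment 2: offset=8 len=3
Fragment 3: offset=18 len=3
Fragment 4: offset=0 len=4
Fragment 5: offset=21 len=1
Gaps: 11-17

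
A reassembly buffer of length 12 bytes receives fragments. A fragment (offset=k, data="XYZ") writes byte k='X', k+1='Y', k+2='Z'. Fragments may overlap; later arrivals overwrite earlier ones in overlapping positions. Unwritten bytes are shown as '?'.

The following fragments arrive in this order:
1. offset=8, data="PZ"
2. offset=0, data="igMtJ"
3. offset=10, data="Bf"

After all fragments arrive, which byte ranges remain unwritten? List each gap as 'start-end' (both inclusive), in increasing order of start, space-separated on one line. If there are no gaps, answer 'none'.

Answer: 5-7

Derivation:
Fragment 1: offset=8 len=2
Fragment 2: offset=0 len=5
Fragment 3: offset=10 len=2
Gaps: 5-7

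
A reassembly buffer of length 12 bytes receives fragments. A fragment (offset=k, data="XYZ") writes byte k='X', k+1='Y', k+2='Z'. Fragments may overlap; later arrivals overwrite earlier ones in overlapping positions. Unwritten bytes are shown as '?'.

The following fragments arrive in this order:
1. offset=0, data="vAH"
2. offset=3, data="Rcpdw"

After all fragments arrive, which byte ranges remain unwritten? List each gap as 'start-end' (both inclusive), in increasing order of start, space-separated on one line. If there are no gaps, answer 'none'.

Answer: 8-11

Derivation:
Fragment 1: offset=0 len=3
Fragment 2: offset=3 len=5
Gaps: 8-11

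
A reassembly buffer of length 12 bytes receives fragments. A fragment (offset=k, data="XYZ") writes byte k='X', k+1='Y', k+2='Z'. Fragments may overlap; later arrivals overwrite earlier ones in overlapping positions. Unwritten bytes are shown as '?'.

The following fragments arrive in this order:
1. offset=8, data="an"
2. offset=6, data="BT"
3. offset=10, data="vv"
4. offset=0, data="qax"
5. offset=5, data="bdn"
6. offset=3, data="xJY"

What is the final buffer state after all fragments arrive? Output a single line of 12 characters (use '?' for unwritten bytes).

Fragment 1: offset=8 data="an" -> buffer=????????an??
Fragment 2: offset=6 data="BT" -> buffer=??????BTan??
Fragment 3: offset=10 data="vv" -> buffer=??????BTanvv
Fragment 4: offset=0 data="qax" -> buffer=qax???BTanvv
Fragment 5: offset=5 data="bdn" -> buffer=qax??bdnanvv
Fragment 6: offset=3 data="xJY" -> buffer=qaxxJYdnanvv

Answer: qaxxJYdnanvv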